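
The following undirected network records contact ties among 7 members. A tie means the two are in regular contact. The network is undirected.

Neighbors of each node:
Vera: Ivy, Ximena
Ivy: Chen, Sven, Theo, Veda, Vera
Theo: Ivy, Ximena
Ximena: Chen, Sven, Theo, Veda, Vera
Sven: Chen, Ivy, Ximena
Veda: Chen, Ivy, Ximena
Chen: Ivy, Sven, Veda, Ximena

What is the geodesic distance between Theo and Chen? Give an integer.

One shortest route is Theo – Ximena – Chen, which uses 2 edges, and Theo and Chen are not directly tied, so nothing shorter exists. So d(Theo,Chen) = 2.

2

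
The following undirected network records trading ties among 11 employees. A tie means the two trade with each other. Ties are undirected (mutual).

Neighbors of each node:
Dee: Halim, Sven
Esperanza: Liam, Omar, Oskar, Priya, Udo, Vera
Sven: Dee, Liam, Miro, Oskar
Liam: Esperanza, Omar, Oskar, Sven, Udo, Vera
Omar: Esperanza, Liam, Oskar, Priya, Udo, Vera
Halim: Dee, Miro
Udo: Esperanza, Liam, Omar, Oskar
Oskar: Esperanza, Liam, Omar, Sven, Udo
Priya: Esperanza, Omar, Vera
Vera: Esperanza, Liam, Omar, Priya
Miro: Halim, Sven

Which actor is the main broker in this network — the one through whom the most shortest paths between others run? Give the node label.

Sven

Unnormalized betweenness of each node: Dee:4, Esperanza:18/5, Halim:1/2, Liam:196/15, Miro:4, Omar:18/5, Oskar:38/5, Priya:0, Sven:43/2, Udo:0, Vera:17/15.
Sven has the largest value, 43/2, making it the main broker — the node through which the most shortest paths run.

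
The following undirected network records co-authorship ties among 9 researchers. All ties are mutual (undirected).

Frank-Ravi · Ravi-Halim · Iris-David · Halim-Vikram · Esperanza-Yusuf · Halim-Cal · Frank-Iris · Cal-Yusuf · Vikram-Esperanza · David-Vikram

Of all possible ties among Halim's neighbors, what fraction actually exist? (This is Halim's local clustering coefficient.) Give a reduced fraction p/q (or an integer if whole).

0

Halim's neighbors: Cal, Ravi, and Vikram (k = 3).
Possible neighbor pairs: C(3,2) = 3. Edges among them: none → e = 0.
Clustering(Halim) = 0/3 = 0.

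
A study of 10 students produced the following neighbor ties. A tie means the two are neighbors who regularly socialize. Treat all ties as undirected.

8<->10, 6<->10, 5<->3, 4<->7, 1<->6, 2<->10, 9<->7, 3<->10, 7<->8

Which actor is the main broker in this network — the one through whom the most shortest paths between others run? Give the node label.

Unnormalized betweenness of each node: 1:0, 2:0, 3:8, 4:0, 5:0, 6:8, 7:15, 8:18, 9:0, 10:28.
10 has the largest value, 28, making it the main broker — the node through which the most shortest paths run.

10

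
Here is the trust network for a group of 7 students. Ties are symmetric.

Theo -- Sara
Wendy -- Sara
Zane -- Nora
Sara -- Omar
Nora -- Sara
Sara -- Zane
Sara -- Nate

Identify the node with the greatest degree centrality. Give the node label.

Degrees — Nate:1, Nora:2, Omar:1, Sara:6, Theo:1, Wendy:1, Zane:2.
The maximum is 6, attained only by Sara.

Sara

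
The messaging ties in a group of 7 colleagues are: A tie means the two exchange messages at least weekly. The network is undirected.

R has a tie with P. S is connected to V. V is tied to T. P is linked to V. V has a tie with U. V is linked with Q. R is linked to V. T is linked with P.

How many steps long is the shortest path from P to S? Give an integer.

2

One shortest route is P – V – S, which uses 2 edges, and P and S are not directly tied, so nothing shorter exists. So d(P,S) = 2.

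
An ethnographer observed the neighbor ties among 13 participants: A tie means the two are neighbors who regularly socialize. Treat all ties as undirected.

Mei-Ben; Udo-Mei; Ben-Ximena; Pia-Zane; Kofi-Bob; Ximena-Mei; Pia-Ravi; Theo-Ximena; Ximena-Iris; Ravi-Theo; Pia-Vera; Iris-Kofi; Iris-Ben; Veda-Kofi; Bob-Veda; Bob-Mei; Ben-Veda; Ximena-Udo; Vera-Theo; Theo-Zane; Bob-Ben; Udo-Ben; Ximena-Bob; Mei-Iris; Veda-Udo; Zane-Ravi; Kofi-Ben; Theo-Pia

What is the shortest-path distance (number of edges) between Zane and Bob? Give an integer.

3

One shortest route is Zane – Theo – Ximena – Bob, which uses 3 edges, and at distance 2 from Zane we only reach {Vera, Ximena}, which does not include Bob. So d(Zane,Bob) = 3.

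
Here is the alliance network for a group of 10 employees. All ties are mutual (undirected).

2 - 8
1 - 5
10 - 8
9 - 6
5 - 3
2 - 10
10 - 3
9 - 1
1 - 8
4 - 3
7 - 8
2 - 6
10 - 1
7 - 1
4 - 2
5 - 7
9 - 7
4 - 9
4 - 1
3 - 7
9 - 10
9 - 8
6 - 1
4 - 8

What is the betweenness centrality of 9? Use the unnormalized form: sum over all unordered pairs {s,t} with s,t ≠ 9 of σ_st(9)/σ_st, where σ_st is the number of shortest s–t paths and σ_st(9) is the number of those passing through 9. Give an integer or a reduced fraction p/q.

Pairs whose geodesics pass through 9 — 6–10: 1/3; 6–8: 1/3; 6–3: 3/9; 6–4: 1/3; 6–7: 1/2; 10–4: 1/5; 10–7: 1/4; 4–7: 1/4.
All other pairs contribute 0.
Summing the contributions gives betweenness(9) = 38/15.

38/15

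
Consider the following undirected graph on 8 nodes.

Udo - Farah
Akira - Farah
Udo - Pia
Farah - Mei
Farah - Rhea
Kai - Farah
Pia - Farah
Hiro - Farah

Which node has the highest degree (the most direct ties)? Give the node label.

Degrees — Akira:1, Farah:7, Hiro:1, Kai:1, Mei:1, Pia:2, Rhea:1, Udo:2.
The maximum is 7, attained only by Farah.

Farah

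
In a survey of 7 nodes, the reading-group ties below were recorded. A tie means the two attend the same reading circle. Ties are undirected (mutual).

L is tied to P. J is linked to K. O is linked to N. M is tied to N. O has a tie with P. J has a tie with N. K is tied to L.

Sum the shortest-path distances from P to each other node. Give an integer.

12

Distances from P: J:3, K:2, L:1, M:3, N:2, O:1.
Sum = 3 + 2 + 1 + 3 + 2 + 1 = 12.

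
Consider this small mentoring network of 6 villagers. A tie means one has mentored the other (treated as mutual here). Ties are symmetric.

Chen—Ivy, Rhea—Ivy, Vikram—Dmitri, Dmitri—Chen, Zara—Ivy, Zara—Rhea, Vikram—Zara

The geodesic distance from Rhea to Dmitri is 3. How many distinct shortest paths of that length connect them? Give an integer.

The shortest distance is 3. The length-3 paths are: Rhea–Ivy–Chen–Dmitri; Rhea–Zara–Vikram–Dmitri.
That gives 2 distinct shortest paths.

2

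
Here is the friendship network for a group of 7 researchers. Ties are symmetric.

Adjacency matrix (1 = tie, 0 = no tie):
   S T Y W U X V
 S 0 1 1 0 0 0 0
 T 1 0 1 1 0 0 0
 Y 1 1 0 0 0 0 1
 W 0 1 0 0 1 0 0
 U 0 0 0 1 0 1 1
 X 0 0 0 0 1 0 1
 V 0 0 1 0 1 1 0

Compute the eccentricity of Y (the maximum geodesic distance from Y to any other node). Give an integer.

Distances from Y: S:1, T:1, U:2, V:1, W:2, X:2.
The largest is 2 (to W, U, and X), so the eccentricity of Y is 2.

2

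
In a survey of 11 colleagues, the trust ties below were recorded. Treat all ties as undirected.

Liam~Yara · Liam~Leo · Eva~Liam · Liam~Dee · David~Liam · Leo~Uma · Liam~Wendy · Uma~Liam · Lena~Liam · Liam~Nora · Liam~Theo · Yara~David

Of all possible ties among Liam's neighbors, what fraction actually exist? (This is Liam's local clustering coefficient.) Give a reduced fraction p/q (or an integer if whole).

2/45

Liam's neighbors: David, Dee, Eva, Lena, Leo, Nora, Theo, Uma, Wendy, and Yara (k = 10).
Possible neighbor pairs: C(10,2) = 45. Edges among them: David–Yara, Leo–Uma → e = 2.
Clustering(Liam) = 2/45.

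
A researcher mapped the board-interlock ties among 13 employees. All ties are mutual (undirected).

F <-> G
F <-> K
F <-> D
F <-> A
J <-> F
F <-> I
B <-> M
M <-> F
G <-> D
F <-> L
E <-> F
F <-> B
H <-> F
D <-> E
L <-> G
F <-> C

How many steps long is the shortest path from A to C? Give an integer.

One shortest route is A – F – C, which uses 2 edges, and A and C are not directly tied, so nothing shorter exists. So d(A,C) = 2.

2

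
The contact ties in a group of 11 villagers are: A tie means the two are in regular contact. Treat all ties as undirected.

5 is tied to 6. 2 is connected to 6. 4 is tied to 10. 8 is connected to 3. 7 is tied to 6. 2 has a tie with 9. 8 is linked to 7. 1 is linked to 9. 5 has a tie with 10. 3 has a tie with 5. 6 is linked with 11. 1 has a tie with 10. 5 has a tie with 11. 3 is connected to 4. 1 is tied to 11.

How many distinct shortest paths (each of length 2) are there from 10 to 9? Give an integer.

The shortest distance is 2, and the only length-2 path is 10–1–9. So there is exactly 1 shortest path.

1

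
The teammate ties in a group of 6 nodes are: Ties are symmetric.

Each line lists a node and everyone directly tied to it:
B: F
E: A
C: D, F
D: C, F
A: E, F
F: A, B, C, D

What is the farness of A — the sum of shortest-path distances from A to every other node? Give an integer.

Distances from A: B:2, C:2, D:2, E:1, F:1.
Sum = 2 + 2 + 2 + 1 + 1 = 8.

8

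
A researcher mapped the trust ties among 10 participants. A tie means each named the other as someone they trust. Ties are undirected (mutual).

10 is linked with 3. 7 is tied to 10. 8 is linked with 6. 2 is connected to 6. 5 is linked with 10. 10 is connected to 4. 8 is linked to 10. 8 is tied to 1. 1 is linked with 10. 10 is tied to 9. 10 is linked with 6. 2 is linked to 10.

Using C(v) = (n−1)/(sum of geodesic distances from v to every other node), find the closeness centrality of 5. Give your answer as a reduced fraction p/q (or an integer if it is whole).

9/17

Distances from 5: 1:2, 2:2, 3:2, 4:2, 6:2, 7:2, 8:2, 9:2, 10:1. Sum = 17.
n = 10, so closeness = 9/17.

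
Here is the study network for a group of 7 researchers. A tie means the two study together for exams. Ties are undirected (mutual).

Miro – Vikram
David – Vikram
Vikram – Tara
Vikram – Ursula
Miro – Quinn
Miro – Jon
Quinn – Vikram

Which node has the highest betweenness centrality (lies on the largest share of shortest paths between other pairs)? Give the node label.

Unnormalized betweenness of each node: David:0, Jon:0, Miro:5, Quinn:0, Tara:0, Ursula:0, Vikram:12.
Vikram has the largest value, 12, making it the main broker — the node through which the most shortest paths run.

Vikram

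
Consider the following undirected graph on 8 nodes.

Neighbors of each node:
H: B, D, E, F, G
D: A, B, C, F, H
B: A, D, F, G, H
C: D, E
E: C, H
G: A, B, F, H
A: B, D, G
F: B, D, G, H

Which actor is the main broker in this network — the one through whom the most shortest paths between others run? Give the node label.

D

Unnormalized betweenness of each node: A:9/20, B:41/30, C:3/4, D:82/15, E:7/10, F:9/20, G:11/12, H:49/10.
D has the largest value, 82/15, making it the main broker — the node through which the most shortest paths run.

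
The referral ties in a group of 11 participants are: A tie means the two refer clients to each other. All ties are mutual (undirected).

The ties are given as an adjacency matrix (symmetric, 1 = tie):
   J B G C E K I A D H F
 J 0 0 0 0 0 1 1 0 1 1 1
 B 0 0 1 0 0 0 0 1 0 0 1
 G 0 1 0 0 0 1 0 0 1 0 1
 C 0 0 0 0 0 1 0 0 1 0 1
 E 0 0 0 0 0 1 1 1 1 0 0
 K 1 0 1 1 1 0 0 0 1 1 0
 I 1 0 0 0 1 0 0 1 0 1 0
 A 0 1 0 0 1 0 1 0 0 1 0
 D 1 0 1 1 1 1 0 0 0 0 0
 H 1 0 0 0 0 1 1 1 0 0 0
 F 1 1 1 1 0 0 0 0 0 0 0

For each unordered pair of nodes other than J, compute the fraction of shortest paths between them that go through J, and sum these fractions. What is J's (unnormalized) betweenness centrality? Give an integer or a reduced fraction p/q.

Pairs whose geodesics pass through J — G–I: 3/7; C–I: 3/6; E–F: 3/8; K–I: 1/3; K–F: 1/3; I–D: 1/2; I–F: 1; D–H: 1/2; D–F: 1/3; H–F: 1.
All other pairs contribute 0.
Summing the contributions gives betweenness(J) = 297/56.

297/56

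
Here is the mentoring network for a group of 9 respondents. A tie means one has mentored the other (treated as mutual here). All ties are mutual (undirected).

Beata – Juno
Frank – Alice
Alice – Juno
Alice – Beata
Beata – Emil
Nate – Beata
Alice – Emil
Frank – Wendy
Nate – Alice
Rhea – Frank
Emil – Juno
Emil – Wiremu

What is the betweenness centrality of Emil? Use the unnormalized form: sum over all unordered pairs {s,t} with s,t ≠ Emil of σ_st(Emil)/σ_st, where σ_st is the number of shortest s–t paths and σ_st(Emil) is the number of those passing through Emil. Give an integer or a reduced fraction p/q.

7

Pairs whose geodesics pass through Emil — Rhea–Wiremu: 1; Wendy–Wiremu: 1; Frank–Wiremu: 1; Juno–Wiremu: 1; Beata–Wiremu: 1; Alice–Wiremu: 1; Wiremu–Nate: 2/2.
All other pairs contribute 0.
Summing the contributions gives betweenness(Emil) = 7.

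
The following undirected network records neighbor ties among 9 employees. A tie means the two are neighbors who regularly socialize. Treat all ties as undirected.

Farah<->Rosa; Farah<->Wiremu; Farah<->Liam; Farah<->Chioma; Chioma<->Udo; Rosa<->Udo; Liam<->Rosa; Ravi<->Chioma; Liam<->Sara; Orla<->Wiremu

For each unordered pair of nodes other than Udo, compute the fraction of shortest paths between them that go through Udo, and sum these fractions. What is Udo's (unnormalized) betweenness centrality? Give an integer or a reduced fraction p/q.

1

Pairs whose geodesics pass through Udo — Ravi–Rosa: 1/2; Chioma–Rosa: 1/2.
All other pairs contribute 0.
Summing the contributions gives betweenness(Udo) = 1.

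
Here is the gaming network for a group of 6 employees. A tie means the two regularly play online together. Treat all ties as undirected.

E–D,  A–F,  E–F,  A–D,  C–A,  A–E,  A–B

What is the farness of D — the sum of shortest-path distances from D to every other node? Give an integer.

8

Distances from D: A:1, B:2, C:2, E:1, F:2.
Sum = 1 + 2 + 2 + 1 + 2 = 8.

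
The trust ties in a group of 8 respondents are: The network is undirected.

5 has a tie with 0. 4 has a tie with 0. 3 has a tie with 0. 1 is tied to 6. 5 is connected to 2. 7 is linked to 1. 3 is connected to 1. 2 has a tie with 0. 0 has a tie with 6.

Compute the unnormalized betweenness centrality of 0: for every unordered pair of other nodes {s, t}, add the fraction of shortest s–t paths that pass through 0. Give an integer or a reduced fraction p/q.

Pairs whose geodesics pass through 0 — 5–7: 2/2; 5–1: 2/2; 5–4: 1; 5–6: 1; 5–3: 1; 7–2: 2/2; 7–4: 2/2; 2–1: 2/2; 2–4: 1; 2–6: 1; 2–3: 1; 1–4: 2/2; 4–6: 1; 4–3: 1 … (+1 more pairs).
All other pairs contribute 0.
Summing the contributions gives betweenness(0) = 29/2.

29/2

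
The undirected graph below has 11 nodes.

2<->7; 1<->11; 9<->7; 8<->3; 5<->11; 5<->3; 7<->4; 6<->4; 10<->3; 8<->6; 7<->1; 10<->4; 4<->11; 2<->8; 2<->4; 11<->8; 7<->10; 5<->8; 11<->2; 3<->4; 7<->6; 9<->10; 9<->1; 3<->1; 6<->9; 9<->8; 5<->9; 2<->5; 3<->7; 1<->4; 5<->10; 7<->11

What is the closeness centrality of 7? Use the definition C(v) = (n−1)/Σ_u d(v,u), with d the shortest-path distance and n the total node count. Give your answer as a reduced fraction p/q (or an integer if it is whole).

5/6

Distances from 7: 1:1, 2:1, 3:1, 4:1, 5:2, 6:1, 8:2, 9:1, 10:1, 11:1. Sum = 12.
n = 11, so closeness = 10/12 = 5/6.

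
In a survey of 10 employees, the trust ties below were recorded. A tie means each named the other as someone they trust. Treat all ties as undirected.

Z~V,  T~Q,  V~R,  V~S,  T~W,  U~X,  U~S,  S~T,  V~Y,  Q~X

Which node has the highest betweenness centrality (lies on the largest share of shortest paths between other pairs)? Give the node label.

Unnormalized betweenness of each node: Q:2, R:0, S:22, T:13, U:5, V:21, W:0, X:1, Y:0, Z:0.
S has the largest value, 22, making it the main broker — the node through which the most shortest paths run.

S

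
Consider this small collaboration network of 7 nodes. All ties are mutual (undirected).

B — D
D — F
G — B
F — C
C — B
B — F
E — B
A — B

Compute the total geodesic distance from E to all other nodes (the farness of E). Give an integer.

11

Distances from E: A:2, B:1, C:2, D:2, F:2, G:2.
Sum = 2 + 1 + 2 + 2 + 2 + 2 = 11.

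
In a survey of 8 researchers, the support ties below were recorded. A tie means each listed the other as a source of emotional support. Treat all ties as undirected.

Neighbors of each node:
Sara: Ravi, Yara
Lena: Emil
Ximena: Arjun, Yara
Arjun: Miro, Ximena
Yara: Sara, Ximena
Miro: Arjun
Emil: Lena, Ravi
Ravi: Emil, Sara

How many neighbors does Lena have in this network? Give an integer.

Lena is directly tied to Emil. That is 1 neighbor, so the degree of Lena is 1.

1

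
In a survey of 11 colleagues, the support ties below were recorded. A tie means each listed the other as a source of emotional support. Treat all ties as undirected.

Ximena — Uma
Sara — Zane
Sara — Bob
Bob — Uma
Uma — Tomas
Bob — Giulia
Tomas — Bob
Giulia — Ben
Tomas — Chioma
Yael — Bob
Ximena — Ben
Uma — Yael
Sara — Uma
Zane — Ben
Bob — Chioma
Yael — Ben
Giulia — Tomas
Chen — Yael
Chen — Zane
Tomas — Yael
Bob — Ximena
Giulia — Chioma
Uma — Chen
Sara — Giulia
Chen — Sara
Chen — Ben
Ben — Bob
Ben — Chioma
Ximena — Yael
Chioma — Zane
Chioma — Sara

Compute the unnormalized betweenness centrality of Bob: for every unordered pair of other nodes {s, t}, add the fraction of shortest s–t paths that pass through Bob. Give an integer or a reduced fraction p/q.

Pairs whose geodesics pass through Bob — Ben–Uma: 1/4; Ben–Tomas: 1/4; Ben–Sara: 1/5; Uma–Giulia: 1/3; Uma–Chioma: 1/3; Ximena–Tomas: 1/3; Ximena–Giulia: 1/2; Ximena–Chioma: 1/2; Ximena–Sara: 1/2; Tomas–Sara: 1/4; Giulia–Yael: 1/3; Chioma–Yael: 1/3; Yael–Sara: 1/3.
All other pairs contribute 0.
Summing the contributions gives betweenness(Bob) = 89/20.

89/20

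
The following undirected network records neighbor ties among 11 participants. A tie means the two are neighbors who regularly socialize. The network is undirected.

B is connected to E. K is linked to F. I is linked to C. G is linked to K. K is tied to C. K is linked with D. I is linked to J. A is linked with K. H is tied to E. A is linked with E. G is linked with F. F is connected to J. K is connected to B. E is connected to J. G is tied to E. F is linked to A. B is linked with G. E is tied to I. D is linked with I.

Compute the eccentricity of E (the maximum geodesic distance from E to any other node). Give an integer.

2

Distances from E: A:1, B:1, C:2, D:2, F:2, G:1, H:1, I:1, J:1, K:2.
The largest is 2 (to K, F, D, and C), so the eccentricity of E is 2.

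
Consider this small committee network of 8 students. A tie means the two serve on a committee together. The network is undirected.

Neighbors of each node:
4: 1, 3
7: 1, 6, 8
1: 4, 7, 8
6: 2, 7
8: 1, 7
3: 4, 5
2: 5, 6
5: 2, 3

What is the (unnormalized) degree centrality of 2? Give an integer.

2 is directly tied to 5 and 6. That is 2 neighbors, so the degree of 2 is 2.

2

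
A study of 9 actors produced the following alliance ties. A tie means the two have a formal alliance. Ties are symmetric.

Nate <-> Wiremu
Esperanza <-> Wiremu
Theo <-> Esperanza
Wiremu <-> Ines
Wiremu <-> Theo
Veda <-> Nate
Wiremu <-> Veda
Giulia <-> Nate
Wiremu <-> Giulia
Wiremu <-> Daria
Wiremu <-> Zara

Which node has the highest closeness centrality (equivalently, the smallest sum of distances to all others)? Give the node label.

Wiremu

Farness (sum of distances to all others) for each node — Daria:15, Esperanza:14, Giulia:14, Ines:15, Nate:13, Theo:14, Veda:14, Wiremu:8, Zara:15.
The smallest farness is 8, for Wiremu, so Wiremu has the highest closeness.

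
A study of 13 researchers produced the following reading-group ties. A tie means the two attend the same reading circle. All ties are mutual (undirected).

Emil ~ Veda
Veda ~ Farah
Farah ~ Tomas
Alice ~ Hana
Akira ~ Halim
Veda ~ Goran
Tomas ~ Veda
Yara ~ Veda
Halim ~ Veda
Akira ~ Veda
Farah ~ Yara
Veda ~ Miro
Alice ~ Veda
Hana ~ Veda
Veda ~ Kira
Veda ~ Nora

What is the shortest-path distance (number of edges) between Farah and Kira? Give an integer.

One shortest route is Farah – Veda – Kira, which uses 2 edges, and Farah and Kira are not directly tied, so nothing shorter exists. So d(Farah,Kira) = 2.

2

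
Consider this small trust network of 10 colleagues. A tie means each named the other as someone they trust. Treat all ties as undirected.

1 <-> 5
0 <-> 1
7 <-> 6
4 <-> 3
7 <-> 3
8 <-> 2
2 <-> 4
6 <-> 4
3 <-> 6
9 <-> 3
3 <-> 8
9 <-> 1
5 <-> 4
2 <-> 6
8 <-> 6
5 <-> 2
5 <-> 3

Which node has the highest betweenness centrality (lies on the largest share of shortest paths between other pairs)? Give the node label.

3

Unnormalized betweenness of each node: 0:0, 1:87/10, 2:7/3, 3:64/5, 4:77/60, 5:569/60, 6:167/60, 7:0, 8:9/20, 9:19/6.
3 has the largest value, 64/5, making it the main broker — the node through which the most shortest paths run.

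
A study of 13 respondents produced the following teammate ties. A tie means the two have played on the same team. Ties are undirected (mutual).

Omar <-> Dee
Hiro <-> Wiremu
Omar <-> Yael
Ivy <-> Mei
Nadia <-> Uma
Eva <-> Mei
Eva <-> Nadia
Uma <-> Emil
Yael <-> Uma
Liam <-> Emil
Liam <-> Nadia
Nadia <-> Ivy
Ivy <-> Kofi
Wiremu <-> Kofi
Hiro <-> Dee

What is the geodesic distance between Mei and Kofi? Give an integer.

2

One shortest route is Mei – Ivy – Kofi, which uses 2 edges, and Mei and Kofi are not directly tied, so nothing shorter exists. So d(Mei,Kofi) = 2.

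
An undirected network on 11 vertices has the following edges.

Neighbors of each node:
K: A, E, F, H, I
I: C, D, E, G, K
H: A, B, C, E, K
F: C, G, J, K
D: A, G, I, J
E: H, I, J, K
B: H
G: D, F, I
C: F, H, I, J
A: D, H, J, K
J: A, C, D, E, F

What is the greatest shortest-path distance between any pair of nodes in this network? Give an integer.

Eccentricity of each node (its greatest distance to any other): A:2, B:4, C:2, D:3, E:2, F:3, G:4, H:3, I:3, J:3, K:2.
The maximum eccentricity is 4, realized for instance by the pair B–G via B – H – A – D – G. So the diameter is 4.

4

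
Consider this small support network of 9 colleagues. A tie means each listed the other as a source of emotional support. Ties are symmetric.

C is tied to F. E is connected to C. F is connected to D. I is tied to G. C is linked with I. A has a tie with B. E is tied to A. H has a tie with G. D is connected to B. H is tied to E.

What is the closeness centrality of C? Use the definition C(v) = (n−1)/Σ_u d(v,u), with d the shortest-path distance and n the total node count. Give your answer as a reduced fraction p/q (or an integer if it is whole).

4/7

Distances from C: A:2, B:3, D:2, E:1, F:1, G:2, H:2, I:1. Sum = 14.
n = 9, so closeness = 8/14 = 4/7.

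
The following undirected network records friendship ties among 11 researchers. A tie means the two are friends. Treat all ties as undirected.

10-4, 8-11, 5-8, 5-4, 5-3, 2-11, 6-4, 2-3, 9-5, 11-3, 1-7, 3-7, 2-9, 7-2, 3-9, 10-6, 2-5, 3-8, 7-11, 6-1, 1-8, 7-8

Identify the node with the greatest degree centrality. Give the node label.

3

Degrees — 1:3, 2:5, 3:6, 4:3, 5:5, 6:3, 7:5, 8:5, 9:3, 10:2, 11:4.
The maximum is 6, attained only by 3.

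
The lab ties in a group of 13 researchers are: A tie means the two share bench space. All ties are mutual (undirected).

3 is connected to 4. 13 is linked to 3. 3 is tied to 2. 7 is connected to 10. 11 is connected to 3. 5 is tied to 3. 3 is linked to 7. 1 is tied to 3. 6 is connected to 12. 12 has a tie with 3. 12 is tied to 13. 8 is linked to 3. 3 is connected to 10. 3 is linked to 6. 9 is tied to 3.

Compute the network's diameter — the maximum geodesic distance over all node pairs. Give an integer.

Eccentricity of each node (its greatest distance to any other): 1:2, 2:2, 3:1, 4:2, 5:2, 6:2, 7:2, 8:2, 9:2, 10:2, 11:2, 12:2, 13:2.
The maximum eccentricity is 2, realized for instance by the pair 6–11 via 6 – 3 – 11. So the diameter is 2.

2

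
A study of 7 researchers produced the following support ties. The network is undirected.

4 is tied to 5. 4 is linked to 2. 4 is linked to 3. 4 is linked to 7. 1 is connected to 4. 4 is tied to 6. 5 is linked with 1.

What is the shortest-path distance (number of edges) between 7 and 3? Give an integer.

2

One shortest route is 7 – 4 – 3, which uses 2 edges, and 7 and 3 are not directly tied, so nothing shorter exists. So d(7,3) = 2.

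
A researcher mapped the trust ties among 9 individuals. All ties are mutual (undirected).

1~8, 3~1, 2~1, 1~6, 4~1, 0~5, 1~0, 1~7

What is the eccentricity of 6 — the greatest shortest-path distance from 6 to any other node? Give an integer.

Distances from 6: 0:2, 1:1, 2:2, 3:2, 4:2, 5:3, 7:2, 8:2.
The largest is 3 (to 5), so the eccentricity of 6 is 3.

3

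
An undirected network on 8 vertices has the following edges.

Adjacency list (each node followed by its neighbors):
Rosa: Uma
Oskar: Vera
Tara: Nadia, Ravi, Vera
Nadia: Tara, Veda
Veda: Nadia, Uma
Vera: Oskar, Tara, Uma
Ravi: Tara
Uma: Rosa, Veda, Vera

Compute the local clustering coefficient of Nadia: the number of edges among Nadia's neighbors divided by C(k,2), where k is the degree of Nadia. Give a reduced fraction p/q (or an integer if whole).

Nadia's neighbors: Tara and Veda (k = 2).
Possible neighbor pairs: C(2,2) = 1. Edges among them: none → e = 0.
Clustering(Nadia) = 0/1.

0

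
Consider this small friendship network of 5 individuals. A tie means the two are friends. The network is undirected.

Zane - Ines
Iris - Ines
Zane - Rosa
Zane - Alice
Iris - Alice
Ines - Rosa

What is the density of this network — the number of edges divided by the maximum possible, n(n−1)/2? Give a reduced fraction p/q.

There are 6 edges and 5 nodes, so the maximum possible is C(5,2) = 10.
Density = 6/10 = 3/5.

3/5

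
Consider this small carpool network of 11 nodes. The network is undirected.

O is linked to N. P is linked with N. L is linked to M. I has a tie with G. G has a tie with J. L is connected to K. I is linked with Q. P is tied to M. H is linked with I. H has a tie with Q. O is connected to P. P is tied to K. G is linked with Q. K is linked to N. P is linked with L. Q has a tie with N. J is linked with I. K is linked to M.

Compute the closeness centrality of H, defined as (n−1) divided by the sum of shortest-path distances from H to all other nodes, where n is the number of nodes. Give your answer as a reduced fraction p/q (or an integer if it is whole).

2/5

Distances from H: G:2, I:1, J:2, K:3, L:4, M:4, N:2, O:3, P:3, Q:1. Sum = 25.
n = 11, so closeness = 10/25 = 2/5.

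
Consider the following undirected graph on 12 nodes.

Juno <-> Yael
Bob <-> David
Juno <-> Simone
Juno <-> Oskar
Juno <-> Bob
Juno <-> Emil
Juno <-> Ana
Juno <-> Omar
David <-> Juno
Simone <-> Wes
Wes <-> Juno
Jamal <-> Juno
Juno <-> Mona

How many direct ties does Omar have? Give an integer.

Omar is directly tied to Juno. That is 1 neighbor, so the degree of Omar is 1.

1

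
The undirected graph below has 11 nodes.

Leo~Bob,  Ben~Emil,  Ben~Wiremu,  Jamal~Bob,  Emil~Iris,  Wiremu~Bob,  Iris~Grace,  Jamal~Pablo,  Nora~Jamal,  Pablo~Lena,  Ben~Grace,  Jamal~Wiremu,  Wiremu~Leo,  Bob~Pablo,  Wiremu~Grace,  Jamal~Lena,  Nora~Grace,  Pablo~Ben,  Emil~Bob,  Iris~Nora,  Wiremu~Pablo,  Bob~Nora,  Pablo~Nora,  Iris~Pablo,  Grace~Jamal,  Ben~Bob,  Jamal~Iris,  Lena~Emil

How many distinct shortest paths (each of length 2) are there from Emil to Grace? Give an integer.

The shortest distance is 2. The length-2 paths are: Emil–Iris–Grace; Emil–Ben–Grace.
That gives 2 distinct shortest paths.

2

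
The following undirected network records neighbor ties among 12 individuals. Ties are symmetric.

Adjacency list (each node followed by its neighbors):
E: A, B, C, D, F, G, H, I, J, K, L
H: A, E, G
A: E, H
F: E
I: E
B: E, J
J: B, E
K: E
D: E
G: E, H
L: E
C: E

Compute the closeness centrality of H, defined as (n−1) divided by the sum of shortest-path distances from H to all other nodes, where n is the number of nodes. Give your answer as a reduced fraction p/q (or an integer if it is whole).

11/19

Distances from H: A:1, B:2, C:2, D:2, E:1, F:2, G:1, I:2, J:2, K:2, L:2. Sum = 19.
n = 12, so closeness = 11/19.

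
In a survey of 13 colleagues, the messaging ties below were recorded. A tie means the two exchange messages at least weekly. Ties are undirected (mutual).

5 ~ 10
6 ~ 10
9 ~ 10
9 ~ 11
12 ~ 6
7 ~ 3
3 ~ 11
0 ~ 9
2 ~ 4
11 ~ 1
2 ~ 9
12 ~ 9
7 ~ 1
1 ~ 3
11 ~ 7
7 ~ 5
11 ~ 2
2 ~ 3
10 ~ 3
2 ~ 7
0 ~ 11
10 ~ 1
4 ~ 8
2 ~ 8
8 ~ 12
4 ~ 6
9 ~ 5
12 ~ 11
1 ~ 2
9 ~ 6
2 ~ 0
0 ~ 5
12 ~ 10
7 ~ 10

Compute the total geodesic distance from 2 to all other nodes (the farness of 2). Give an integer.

16

Distances from 2: 0:1, 1:1, 3:1, 4:1, 5:2, 6:2, 7:1, 8:1, 9:1, 10:2, 11:1, 12:2.
Sum = 1 + 1 + 1 + 1 + 2 + 2 + 1 + 1 + 1 + 2 + 1 + 2 = 16.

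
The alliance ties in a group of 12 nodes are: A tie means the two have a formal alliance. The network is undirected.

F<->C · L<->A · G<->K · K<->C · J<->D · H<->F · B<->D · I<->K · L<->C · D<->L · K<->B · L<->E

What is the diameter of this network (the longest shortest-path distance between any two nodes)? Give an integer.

Eccentricity of each node (its greatest distance to any other): A:4, B:4, C:3, D:4, E:4, F:4, G:4, H:5, I:4, J:5, K:3, L:3.
The maximum eccentricity is 5, realized for instance by the pair H–J via H – F – C – L – D – J. So the diameter is 5.

5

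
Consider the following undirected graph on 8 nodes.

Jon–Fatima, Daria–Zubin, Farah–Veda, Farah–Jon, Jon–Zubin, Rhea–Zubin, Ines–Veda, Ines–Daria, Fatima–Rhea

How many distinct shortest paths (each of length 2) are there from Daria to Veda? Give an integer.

The shortest distance is 2, and the only length-2 path is Daria–Ines–Veda. So there is exactly 1 shortest path.

1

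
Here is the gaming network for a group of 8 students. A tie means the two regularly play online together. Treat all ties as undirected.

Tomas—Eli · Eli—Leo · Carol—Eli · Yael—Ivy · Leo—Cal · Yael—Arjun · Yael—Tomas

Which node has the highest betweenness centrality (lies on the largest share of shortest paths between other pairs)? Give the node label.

Unnormalized betweenness of each node: Arjun:0, Cal:0, Carol:0, Eli:14, Ivy:0, Leo:6, Tomas:12, Yael:11.
Eli has the largest value, 14, making it the main broker — the node through which the most shortest paths run.

Eli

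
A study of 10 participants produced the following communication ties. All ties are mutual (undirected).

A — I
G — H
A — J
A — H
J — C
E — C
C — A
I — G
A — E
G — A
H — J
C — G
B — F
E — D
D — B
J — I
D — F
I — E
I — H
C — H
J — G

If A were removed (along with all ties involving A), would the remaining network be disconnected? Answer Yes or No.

No

Even without A, every remaining node can still reach every other (the residual graph is connected), so A is not a cut vertex.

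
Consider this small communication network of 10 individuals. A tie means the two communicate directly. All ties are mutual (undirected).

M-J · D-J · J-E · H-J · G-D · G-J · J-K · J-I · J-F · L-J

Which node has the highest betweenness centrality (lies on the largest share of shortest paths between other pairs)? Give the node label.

J

Unnormalized betweenness of each node: D:0, E:0, F:0, G:0, H:0, I:0, J:35, K:0, L:0, M:0.
J has the largest value, 35, making it the main broker — the node through which the most shortest paths run.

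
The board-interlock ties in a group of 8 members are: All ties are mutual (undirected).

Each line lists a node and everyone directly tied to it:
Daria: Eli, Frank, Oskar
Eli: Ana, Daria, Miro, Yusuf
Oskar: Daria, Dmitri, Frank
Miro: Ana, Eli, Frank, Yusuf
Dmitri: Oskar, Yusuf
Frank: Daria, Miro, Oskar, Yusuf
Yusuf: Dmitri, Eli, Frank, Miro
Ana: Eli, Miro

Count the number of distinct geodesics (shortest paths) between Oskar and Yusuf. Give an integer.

2

The shortest distance is 2. The length-2 paths are: Oskar–Frank–Yusuf; Oskar–Dmitri–Yusuf.
That gives 2 distinct shortest paths.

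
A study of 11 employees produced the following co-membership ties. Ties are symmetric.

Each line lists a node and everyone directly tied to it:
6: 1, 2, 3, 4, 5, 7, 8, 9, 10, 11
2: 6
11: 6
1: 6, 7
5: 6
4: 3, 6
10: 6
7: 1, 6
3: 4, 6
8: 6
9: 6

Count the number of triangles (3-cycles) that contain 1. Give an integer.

1's neighbors: 6 and 7.
Neighbor pairs that are themselves tied: 1–6–7. Each forms one triangle with 1, for 1 in total.

1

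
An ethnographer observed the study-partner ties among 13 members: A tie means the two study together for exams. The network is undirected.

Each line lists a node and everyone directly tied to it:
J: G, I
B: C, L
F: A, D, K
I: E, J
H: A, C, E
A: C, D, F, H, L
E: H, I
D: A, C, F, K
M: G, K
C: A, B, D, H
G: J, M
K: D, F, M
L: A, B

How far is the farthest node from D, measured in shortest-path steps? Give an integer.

Distances from D: A:1, B:2, C:1, E:3, F:1, G:3, H:2, I:4, J:4, K:1, L:2, M:2.
The largest is 4 (to I and J), so the eccentricity of D is 4.

4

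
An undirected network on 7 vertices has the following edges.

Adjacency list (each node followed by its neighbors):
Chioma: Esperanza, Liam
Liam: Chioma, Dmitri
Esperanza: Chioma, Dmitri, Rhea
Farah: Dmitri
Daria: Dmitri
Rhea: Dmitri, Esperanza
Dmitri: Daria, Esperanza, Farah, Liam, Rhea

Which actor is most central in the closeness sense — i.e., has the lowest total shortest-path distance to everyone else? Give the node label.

Farness (sum of distances to all others) for each node — Chioma:12, Daria:12, Dmitri:7, Esperanza:9, Farah:12, Liam:10, Rhea:10.
The smallest farness is 7, for Dmitri, so Dmitri has the highest closeness.

Dmitri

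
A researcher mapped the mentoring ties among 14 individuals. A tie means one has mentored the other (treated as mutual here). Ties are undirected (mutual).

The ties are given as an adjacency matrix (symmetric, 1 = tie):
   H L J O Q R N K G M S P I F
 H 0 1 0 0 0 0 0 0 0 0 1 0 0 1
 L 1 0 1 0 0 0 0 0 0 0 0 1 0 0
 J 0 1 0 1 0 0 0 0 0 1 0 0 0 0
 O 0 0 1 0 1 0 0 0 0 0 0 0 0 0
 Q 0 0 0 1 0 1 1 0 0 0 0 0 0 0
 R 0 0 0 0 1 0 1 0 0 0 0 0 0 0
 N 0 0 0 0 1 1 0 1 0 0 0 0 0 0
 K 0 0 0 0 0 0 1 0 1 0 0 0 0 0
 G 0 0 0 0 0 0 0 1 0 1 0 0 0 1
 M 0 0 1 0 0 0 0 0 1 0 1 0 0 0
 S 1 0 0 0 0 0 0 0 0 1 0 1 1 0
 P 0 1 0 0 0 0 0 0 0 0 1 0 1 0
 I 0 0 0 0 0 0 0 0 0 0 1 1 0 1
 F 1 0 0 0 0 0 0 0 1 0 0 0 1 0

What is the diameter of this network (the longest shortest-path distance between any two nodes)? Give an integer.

Eccentricity of each node (its greatest distance to any other): F:4, G:3, H:5, I:5, J:3, K:4, L:4, M:4, N:5, O:4, P:5, Q:5, R:5, S:5.
The maximum eccentricity is 5, realized for instance by the pair H–R via H – L – J – O – Q – R. So the diameter is 5.

5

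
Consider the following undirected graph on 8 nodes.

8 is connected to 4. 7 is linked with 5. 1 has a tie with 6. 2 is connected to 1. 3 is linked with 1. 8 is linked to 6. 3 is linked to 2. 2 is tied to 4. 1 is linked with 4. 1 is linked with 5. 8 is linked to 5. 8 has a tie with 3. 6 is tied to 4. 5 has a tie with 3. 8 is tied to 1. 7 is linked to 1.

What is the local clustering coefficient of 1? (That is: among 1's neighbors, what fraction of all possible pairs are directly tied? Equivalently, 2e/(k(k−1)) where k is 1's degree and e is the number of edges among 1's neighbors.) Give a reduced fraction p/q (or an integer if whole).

1's neighbors: 2, 3, 4, 5, 6, 7, and 8 (k = 7).
Possible neighbor pairs: C(7,2) = 21. Edges among them: 2–3, 2–4, 3–5, 3–8, 4–6, 4–8, 5–7, 5–8, 6–8 → e = 9.
Clustering(1) = 9/21 = 3/7.

3/7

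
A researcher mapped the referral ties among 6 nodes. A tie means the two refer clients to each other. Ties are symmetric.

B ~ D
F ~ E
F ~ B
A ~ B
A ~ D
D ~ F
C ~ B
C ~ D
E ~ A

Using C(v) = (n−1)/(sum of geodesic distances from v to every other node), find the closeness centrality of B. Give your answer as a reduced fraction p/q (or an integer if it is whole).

Distances from B: A:1, C:1, D:1, E:2, F:1. Sum = 6.
n = 6, so closeness = 5/6.

5/6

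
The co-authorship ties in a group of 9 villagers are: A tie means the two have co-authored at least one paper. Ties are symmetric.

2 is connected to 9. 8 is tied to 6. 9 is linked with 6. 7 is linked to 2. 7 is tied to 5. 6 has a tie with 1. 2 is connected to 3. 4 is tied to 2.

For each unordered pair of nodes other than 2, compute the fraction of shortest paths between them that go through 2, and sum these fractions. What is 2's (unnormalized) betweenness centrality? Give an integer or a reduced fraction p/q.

Pairs whose geodesics pass through 2 — 5–8: 1; 5–4: 1; 5–9: 1; 5–1: 1; 5–6: 1; 5–3: 1; 8–4: 1; 8–7: 1; 8–3: 1; 4–9: 1; 4–1: 1; 4–6: 1; 4–7: 1; 4–3: 1 … (+7 more pairs).
All other pairs contribute 0.
Summing the contributions gives betweenness(2) = 21.

21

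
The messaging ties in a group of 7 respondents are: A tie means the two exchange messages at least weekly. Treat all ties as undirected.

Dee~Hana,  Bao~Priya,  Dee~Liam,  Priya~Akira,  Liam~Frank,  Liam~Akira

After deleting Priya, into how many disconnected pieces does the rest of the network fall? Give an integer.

2

Without Priya, the remaining ties split the others into: {Akira, Dee, Frank, Hana, Liam}; {Bao}.
That's 2 separate components.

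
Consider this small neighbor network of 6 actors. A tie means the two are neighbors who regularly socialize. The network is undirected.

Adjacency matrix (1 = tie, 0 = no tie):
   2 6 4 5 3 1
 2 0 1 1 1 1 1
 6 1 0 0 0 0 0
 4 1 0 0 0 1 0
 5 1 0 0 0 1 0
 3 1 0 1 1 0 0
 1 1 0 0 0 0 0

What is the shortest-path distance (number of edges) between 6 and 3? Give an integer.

One shortest route is 6 – 2 – 3, which uses 2 edges, and 6 and 3 are not directly tied, so nothing shorter exists. So d(6,3) = 2.

2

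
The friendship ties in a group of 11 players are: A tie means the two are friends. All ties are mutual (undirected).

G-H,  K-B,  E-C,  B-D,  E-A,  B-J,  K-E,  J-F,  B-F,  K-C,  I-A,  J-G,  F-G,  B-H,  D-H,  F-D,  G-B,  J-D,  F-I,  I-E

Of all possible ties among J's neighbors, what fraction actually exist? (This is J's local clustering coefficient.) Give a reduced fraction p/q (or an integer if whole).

J's neighbors: B, D, F, and G (k = 4).
Possible neighbor pairs: C(4,2) = 6. Edges among them: B–D, B–F, B–G, D–F, F–G → e = 5.
Clustering(J) = 5/6.

5/6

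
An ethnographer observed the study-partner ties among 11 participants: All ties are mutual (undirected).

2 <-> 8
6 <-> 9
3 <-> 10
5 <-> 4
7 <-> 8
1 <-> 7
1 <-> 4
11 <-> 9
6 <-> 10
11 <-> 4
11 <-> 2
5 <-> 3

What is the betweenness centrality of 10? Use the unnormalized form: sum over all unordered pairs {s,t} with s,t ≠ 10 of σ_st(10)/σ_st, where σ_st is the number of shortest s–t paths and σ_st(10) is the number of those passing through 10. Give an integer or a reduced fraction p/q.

3

Pairs whose geodesics pass through 10 — 5–6: 1; 3–6: 1; 3–9: 1.
All other pairs contribute 0.
Summing the contributions gives betweenness(10) = 3.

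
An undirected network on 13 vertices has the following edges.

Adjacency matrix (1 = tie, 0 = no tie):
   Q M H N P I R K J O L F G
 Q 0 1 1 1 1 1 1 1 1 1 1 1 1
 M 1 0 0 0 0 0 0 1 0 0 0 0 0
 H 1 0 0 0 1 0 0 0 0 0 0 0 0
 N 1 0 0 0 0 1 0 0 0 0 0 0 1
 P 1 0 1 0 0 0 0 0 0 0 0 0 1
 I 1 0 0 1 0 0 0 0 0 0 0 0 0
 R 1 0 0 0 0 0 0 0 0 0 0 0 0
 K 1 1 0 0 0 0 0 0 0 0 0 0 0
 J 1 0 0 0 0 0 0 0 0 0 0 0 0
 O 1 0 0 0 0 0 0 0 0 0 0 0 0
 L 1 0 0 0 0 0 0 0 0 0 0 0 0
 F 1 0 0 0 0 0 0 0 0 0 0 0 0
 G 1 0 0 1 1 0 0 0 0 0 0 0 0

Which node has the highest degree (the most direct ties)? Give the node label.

Degrees — F:1, G:3, H:2, I:2, J:1, K:2, L:1, M:2, N:3, O:1, P:3, Q:12, R:1.
The maximum is 12, attained only by Q.

Q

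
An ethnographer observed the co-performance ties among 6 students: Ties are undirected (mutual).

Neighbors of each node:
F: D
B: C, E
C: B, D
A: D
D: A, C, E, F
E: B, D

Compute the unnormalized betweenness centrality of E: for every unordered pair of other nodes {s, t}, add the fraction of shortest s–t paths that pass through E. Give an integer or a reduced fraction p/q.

Pairs whose geodesics pass through E — D–B: 1/2; B–A: 1/2; B–F: 1/2.
All other pairs contribute 0.
Summing the contributions gives betweenness(E) = 3/2.

3/2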